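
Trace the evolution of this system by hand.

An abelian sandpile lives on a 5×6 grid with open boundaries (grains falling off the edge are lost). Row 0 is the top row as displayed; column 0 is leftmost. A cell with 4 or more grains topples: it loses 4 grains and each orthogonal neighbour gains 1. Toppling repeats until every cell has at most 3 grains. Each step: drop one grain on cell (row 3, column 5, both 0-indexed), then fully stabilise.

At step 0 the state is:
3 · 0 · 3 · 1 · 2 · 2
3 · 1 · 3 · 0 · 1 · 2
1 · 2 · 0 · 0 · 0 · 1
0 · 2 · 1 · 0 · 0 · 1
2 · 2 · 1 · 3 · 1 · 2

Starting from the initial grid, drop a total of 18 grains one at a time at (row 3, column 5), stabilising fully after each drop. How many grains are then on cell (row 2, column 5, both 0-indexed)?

2

t=0: 3 · 0 · 3 · 1 · 2 · 2
3 · 1 · 3 · 0 · 1 · 2
1 · 2 · 0 · 0 · 0 · 1
0 · 2 · 1 · 0 · 0 · 1
2 · 2 · 1 · 3 · 1 · 2
t=1: 3 · 0 · 3 · 1 · 2 · 2
3 · 1 · 3 · 0 · 1 · 2
1 · 2 · 0 · 0 · 0 · 1
0 · 2 · 1 · 0 · 0 · 2
2 · 2 · 1 · 3 · 1 · 2
t=2: 3 · 0 · 3 · 1 · 2 · 2
3 · 1 · 3 · 0 · 1 · 2
1 · 2 · 0 · 0 · 0 · 1
0 · 2 · 1 · 0 · 0 · 3
2 · 2 · 1 · 3 · 1 · 2
t=3: 3 · 0 · 3 · 1 · 2 · 2
3 · 1 · 3 · 0 · 1 · 2
1 · 2 · 0 · 0 · 0 · 2
0 · 2 · 1 · 0 · 1 · 0
2 · 2 · 1 · 3 · 1 · 3
t=4: 3 · 0 · 3 · 1 · 2 · 2
3 · 1 · 3 · 0 · 1 · 2
1 · 2 · 0 · 0 · 0 · 2
0 · 2 · 1 · 0 · 1 · 1
2 · 2 · 1 · 3 · 1 · 3
t=5: 3 · 0 · 3 · 1 · 2 · 2
3 · 1 · 3 · 0 · 1 · 2
1 · 2 · 0 · 0 · 0 · 2
0 · 2 · 1 · 0 · 1 · 2
2 · 2 · 1 · 3 · 1 · 3
t=6: 3 · 0 · 3 · 1 · 2 · 2
3 · 1 · 3 · 0 · 1 · 2
1 · 2 · 0 · 0 · 0 · 2
0 · 2 · 1 · 0 · 1 · 3
2 · 2 · 1 · 3 · 1 · 3
t=7: 3 · 0 · 3 · 1 · 2 · 2
3 · 1 · 3 · 0 · 1 · 2
1 · 2 · 0 · 0 · 0 · 3
0 · 2 · 1 · 0 · 2 · 1
2 · 2 · 1 · 3 · 2 · 0
t=8: 3 · 0 · 3 · 1 · 2 · 2
3 · 1 · 3 · 0 · 1 · 2
1 · 2 · 0 · 0 · 0 · 3
0 · 2 · 1 · 0 · 2 · 2
2 · 2 · 1 · 3 · 2 · 0
t=9: 3 · 0 · 3 · 1 · 2 · 2
3 · 1 · 3 · 0 · 1 · 2
1 · 2 · 0 · 0 · 0 · 3
0 · 2 · 1 · 0 · 2 · 3
2 · 2 · 1 · 3 · 2 · 0
t=10: 3 · 0 · 3 · 1 · 2 · 2
3 · 1 · 3 · 0 · 1 · 3
1 · 2 · 0 · 0 · 1 · 0
0 · 2 · 1 · 0 · 3 · 1
2 · 2 · 1 · 3 · 2 · 1
t=11: 3 · 0 · 3 · 1 · 2 · 2
3 · 1 · 3 · 0 · 1 · 3
1 · 2 · 0 · 0 · 1 · 0
0 · 2 · 1 · 0 · 3 · 2
2 · 2 · 1 · 3 · 2 · 1
t=12: 3 · 0 · 3 · 1 · 2 · 2
3 · 1 · 3 · 0 · 1 · 3
1 · 2 · 0 · 0 · 1 · 0
0 · 2 · 1 · 0 · 3 · 3
2 · 2 · 1 · 3 · 2 · 1
t=13: 3 · 0 · 3 · 1 · 2 · 2
3 · 1 · 3 · 0 · 1 · 3
1 · 2 · 0 · 0 · 2 · 1
0 · 2 · 1 · 1 · 0 · 1
2 · 2 · 1 · 3 · 3 · 2
t=14: 3 · 0 · 3 · 1 · 2 · 2
3 · 1 · 3 · 0 · 1 · 3
1 · 2 · 0 · 0 · 2 · 1
0 · 2 · 1 · 1 · 0 · 2
2 · 2 · 1 · 3 · 3 · 2
t=15: 3 · 0 · 3 · 1 · 2 · 2
3 · 1 · 3 · 0 · 1 · 3
1 · 2 · 0 · 0 · 2 · 1
0 · 2 · 1 · 1 · 0 · 3
2 · 2 · 1 · 3 · 3 · 2
t=16: 3 · 0 · 3 · 1 · 2 · 2
3 · 1 · 3 · 0 · 1 · 3
1 · 2 · 0 · 0 · 2 · 2
0 · 2 · 1 · 1 · 1 · 0
2 · 2 · 1 · 3 · 3 · 3
t=17: 3 · 0 · 3 · 1 · 2 · 2
3 · 1 · 3 · 0 · 1 · 3
1 · 2 · 0 · 0 · 2 · 2
0 · 2 · 1 · 1 · 1 · 1
2 · 2 · 1 · 3 · 3 · 3
t=18: 3 · 0 · 3 · 1 · 2 · 2
3 · 1 · 3 · 0 · 1 · 3
1 · 2 · 0 · 0 · 2 · 2
0 · 2 · 1 · 1 · 1 · 2
2 · 2 · 1 · 3 · 3 · 3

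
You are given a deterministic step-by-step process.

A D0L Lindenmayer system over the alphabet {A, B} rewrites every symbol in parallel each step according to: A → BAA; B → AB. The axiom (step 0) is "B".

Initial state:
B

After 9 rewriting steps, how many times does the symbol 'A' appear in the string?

step 0: B
step 1: AB
step 2: BAAAB
step 3: ABBAABAABAAAB
step 4: BAAABABBAABAAABBAABAAABBAABAABAAAB
step 5: ABBAABAABAAABBAAABABBAABAAABBAABAABAAABABBAABAAABBAABAABAAABABBAABAAABBAABAAABBAABAABAAAB
step 6: BAAABABBAABAAABBAABAAABBAABAABAAABABBAABAABAAABBAAABABBAAB…BAABAAABABBAABAAABBAABAABAAABABBAABAAABBAABAAABBAABAABAAAB  (len 233)
step 7: ABBAABAABAAABBAAABABBAABAAABBAABAABAAABABBAABAAABBAABAABAA…BAABAAABABBAABAAABBAABAABAAABABBAABAAABBAABAAABBAABAABAAAB  (len 610)
step 8: BAAABABBAABAAABBAABAAABBAABAABAAABABBAABAABAAABBAAABABBAAB…BAABAAABABBAABAAABBAABAABAAABABBAABAAABBAABAAABBAABAABAAAB  (len 1597)
step 9: ABBAABAABAAABBAAABABBAABAAABBAABAABAAABABBAABAAABBAABAABAA…BAABAAABABBAABAAABBAABAABAAABABBAABAAABBAABAAABBAABAABAAAB  (len 4181)

2584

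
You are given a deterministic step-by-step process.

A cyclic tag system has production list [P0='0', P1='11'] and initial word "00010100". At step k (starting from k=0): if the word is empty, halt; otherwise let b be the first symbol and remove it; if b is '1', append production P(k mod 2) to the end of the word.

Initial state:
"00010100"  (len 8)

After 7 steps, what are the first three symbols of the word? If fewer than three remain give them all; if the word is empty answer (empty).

011

t=0: "00010100"  (len 8)
t=1: "0010100"  (len 7)
t=2: "010100"  (len 6)
t=3: "10100"  (len 5)
t=4: "010011"  (len 6)
t=5: "10011"  (len 5)
t=6: "001111"  (len 6)
t=7: "01111"  (len 5)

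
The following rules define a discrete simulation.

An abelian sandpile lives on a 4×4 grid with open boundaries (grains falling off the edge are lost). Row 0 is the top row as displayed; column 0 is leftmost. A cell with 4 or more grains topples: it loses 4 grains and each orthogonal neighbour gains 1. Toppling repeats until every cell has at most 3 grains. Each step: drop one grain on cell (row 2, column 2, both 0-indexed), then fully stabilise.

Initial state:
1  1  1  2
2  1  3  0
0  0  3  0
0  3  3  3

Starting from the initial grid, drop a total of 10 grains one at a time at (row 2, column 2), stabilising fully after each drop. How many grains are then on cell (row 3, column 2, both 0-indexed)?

1

k=0  1  1  1  2
2  1  3  0
0  0  3  0
0  3  3  3
k=1  1  1  2  2
2  2  0  1
0  2  2  2
1  0  2  0
k=2  1  1  2  2
2  2  0  1
0  2  3  2
1  0  2  0
k=3  1  1  2  2
2  2  1  1
0  3  0  3
1  0  3  0
k=4  1  1  2  2
2  2  1  1
0  3  1  3
1  0  3  0
k=5  1  1  2  2
2  2  1  1
0  3  2  3
1  0  3  0
k=6  1  1  2  2
2  2  1  1
0  3  3  3
1  0  3  0
k=7  1  1  2  2
2  3  2  2
1  0  3  0
1  2  0  2
k=8  1  1  2  2
2  3  3  2
1  1  0  1
1  2  1  2
k=9  1  1  2  2
2  3  3  2
1  1  1  1
1  2  1  2
k=10  1  1  2  2
2  3  3  2
1  1  2  1
1  2  1  2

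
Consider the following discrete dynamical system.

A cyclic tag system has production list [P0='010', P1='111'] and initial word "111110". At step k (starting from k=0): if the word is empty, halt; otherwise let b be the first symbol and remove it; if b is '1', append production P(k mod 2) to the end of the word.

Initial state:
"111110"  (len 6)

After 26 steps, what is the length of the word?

37

k=0  "111110"  (len 6)
k=1  "11110010"  (len 8)
k=2  "1110010111"  (len 10)
k=3  "110010111010"  (len 12)
k=4  "10010111010111"  (len 14)
k=5  "0010111010111010"  (len 16)
k=6  "010111010111010"  (len 15)
k=7  "10111010111010"  (len 14)
k=8  "0111010111010111"  (len 16)
k=9  "111010111010111"  (len 15)
k=10  "11010111010111111"  (len 17)
k=11  "1010111010111111010"  (len 19)
k=12  "010111010111111010111"  (len 21)
k=13  "10111010111111010111"  (len 20)
k=14  "0111010111111010111111"  (len 22)
k=15  "111010111111010111111"  (len 21)
k=16  "11010111111010111111111"  (len 23)
k=17  "1010111111010111111111010"  (len 25)
k=18  "010111111010111111111010111"  (len 27)
k=19  "10111111010111111111010111"  (len 26)
k=20  "0111111010111111111010111111"  (len 28)
k=21  "111111010111111111010111111"  (len 27)
k=22  "11111010111111111010111111111"  (len 29)
k=23  "1111010111111111010111111111010"  (len 31)
k=24  "111010111111111010111111111010111"  (len 33)
k=25  "11010111111111010111111111010111010"  (len 35)
k=26  "1010111111111010111111111010111010111"  (len 37)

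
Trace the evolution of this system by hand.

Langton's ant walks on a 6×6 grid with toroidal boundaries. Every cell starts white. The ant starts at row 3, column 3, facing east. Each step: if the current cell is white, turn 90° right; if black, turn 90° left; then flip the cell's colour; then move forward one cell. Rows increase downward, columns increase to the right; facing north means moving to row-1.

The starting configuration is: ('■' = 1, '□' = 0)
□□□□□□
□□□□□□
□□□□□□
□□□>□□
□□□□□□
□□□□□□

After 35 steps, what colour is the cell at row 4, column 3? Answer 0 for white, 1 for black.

1

0) □□□□□□
□□□□□□
□□□□□□
□□□>□□
□□□□□□
□□□□□□
1) □□□□□□
□□□□□□
□□□□□□
□□□■□□
□□□v□□
□□□□□□
2) □□□□□□
□□□□□□
□□□□□□
□□□■□□
□□<■□□
□□□□□□
3) □□□□□□
□□□□□□
□□□□□□
□□^■□□
□□■■□□
□□□□□□
4) □□□□□□
□□□□□□
□□□□□□
□□■>□□
□□■■□□
□□□□□□
5) □□□□□□
□□□□□□
□□□^□□
□□■□□□
□□■■□□
□□□□□□
6) □□□□□□
□□□□□□
□□□■>□
□□■□□□
□□■■□□
□□□□□□
7) □□□□□□
□□□□□□
□□□■■□
□□■□v□
□□■■□□
□□□□□□
8) □□□□□□
□□□□□□
□□□■■□
□□■<■□
□□■■□□
□□□□□□
9) □□□□□□
□□□□□□
□□□^■□
□□■■■□
□□■■□□
□□□□□□
10) □□□□□□
□□□□□□
□□<□■□
□□■■■□
□□■■□□
□□□□□□
11) □□□□□□
□□^□□□
□□■□■□
□□■■■□
□□■■□□
□□□□□□
12) □□□□□□
□□■>□□
□□■□■□
□□■■■□
□□■■□□
□□□□□□
13) □□□□□□
□□■■□□
□□■v■□
□□■■■□
□□■■□□
□□□□□□
14) □□□□□□
□□■■□□
□□<■■□
□□■■■□
□□■■□□
□□□□□□
15) □□□□□□
□□■■□□
□□□■■□
□□v■■□
□□■■□□
□□□□□□
16) □□□□□□
□□■■□□
□□□■■□
□□□>■□
□□■■□□
□□□□□□
17) □□□□□□
□□■■□□
□□□^■□
□□□□■□
□□■■□□
□□□□□□
18) □□□□□□
□□■■□□
□□<□■□
□□□□■□
□□■■□□
□□□□□□
19) □□□□□□
□□^■□□
□□■□■□
□□□□■□
□□■■□□
□□□□□□
20) □□□□□□
□<□■□□
□□■□■□
□□□□■□
□□■■□□
□□□□□□
21) □^□□□□
□■□■□□
□□■□■□
□□□□■□
□□■■□□
□□□□□□
22) □■>□□□
□■□■□□
□□■□■□
□□□□■□
□□■■□□
□□□□□□
23) □■■□□□
□■v■□□
□□■□■□
□□□□■□
□□■■□□
□□□□□□
24) □■■□□□
□<■■□□
□□■□■□
□□□□■□
□□■■□□
□□□□□□
25) □■■□□□
□□■■□□
□v■□■□
□□□□■□
□□■■□□
□□□□□□
26) □■■□□□
□□■■□□
<■■□■□
□□□□■□
□□■■□□
□□□□□□
27) □■■□□□
^□■■□□
■■■□■□
□□□□■□
□□■■□□
□□□□□□
28) □■■□□□
■>■■□□
■■■□■□
□□□□■□
□□■■□□
□□□□□□
29) □■■□□□
■■■■□□
■v■□■□
□□□□■□
□□■■□□
□□□□□□
30) □■■□□□
■■■■□□
■□>□■□
□□□□■□
□□■■□□
□□□□□□
31) □■■□□□
■■^■□□
■□□□■□
□□□□■□
□□■■□□
□□□□□□
32) □■■□□□
■<□■□□
■□□□■□
□□□□■□
□□■■□□
□□□□□□
33) □■■□□□
■□□■□□
■v□□■□
□□□□■□
□□■■□□
□□□□□□
34) □■■□□□
■□□■□□
<■□□■□
□□□□■□
□□■■□□
□□□□□□
35) □■■□□□
■□□■□□
□■□□■□
v□□□■□
□□■■□□
□□□□□□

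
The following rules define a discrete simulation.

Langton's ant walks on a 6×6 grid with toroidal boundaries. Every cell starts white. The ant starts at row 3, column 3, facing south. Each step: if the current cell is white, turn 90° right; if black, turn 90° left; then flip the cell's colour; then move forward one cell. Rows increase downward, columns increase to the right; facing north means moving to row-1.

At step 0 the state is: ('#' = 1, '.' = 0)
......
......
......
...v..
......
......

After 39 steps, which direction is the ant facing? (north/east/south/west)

0) ......
......
......
...v..
......
......
1) ......
......
......
..<#..
......
......
2) ......
......
..^...
..##..
......
......
3) ......
......
..#>..
..##..
......
......
4) ......
......
..##..
..#v..
......
......
5) ......
......
..##..
..#.>.
......
......
6) ......
......
..##..
..#.#.
....v.
......
7) ......
......
..##..
..#.#.
...<#.
......
8) ......
......
..##..
..#^#.
...##.
......
9) ......
......
..##..
..##>.
...##.
......
10) ......
......
..##^.
..##..
...##.
......
11) ......
......
..###>
..##..
...##.
......
12) ......
......
..####
..##.v
...##.
......
13) ......
......
..####
..##<#
...##.
......
14) ......
......
..##^#
..####
...##.
......
15) ......
......
..#<.#
..####
...##.
......
16) ......
......
..#..#
..#v##
...##.
......
17) ......
......
..#..#
..#.>#
...##.
......
18) ......
......
..#.^#
..#..#
...##.
......
19) ......
......
..#.#>
..#..#
...##.
......
20) ......
.....^
..#.#.
..#..#
...##.
......
21) ......
>....#
..#.#.
..#..#
...##.
......
22) ......
#....#
v.#.#.
..#..#
...##.
......
23) ......
#....#
#.#.#<
..#..#
...##.
......
24) ......
#....^
#.#.##
..#..#
...##.
......
25) ......
#...<.
#.#.##
..#..#
...##.
......
26) ....^.
#...#.
#.#.##
..#..#
...##.
......
27) ....#>
#...#.
#.#.##
..#..#
...##.
......
28) ....##
#...#v
#.#.##
..#..#
...##.
......
29) ....##
#...<#
#.#.##
..#..#
...##.
......
30) ....##
#....#
#.#.v#
..#..#
...##.
......
31) ....##
#....#
#.#..>
..#..#
...##.
......
32) ....##
#....^
#.#...
..#..#
...##.
......
33) ....##
#...<.
#.#...
..#..#
...##.
......
34) ....^#
#...#.
#.#...
..#..#
...##.
......
35) ...<.#
#...#.
#.#...
..#..#
...##.
......
36) ...#.#
#...#.
#.#...
..#..#
...##.
...^..
37) ...#.#
#...#.
#.#...
..#..#
...##.
...#>.
38) ...#v#
#...#.
#.#...
..#..#
...##.
...##.
39) ...<##
#...#.
#.#...
..#..#
...##.
...##.

west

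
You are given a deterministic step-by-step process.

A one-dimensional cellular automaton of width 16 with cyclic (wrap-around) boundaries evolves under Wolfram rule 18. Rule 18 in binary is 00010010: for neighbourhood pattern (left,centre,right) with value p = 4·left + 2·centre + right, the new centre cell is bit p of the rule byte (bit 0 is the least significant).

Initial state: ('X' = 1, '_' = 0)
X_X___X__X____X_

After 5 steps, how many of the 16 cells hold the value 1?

6

gen 0: X_X___X__X____X_
gen 1: ___X_X_XX_X__X__
gen 2: __X________XX_X_
gen 3: _X_X______X____X
gen 4: ____X____X_X__X_
gen 5: ___X_X__X___XX_X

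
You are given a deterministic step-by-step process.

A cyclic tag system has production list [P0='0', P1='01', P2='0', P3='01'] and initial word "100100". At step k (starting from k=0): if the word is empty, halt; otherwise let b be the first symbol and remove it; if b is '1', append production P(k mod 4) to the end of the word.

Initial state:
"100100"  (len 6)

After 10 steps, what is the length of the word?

[0] "100100"  (len 6)
[1] "001000"  (len 6)
[2] "01000"  (len 5)
[3] "1000"  (len 4)
[4] "00001"  (len 5)
[5] "0001"  (len 4)
[6] "001"  (len 3)
[7] "01"  (len 2)
[8] "1"  (len 1)
[9] "0"  (len 1)
[10] (halted — word empty)

0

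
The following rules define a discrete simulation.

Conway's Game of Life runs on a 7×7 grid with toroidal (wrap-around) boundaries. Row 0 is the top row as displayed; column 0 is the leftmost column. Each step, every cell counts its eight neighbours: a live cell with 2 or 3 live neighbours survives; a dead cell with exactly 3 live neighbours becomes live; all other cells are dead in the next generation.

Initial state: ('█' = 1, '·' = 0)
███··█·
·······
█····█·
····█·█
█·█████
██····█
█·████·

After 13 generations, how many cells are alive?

0) ███··█·
·······
█····█·
····█·█
█·█████
██····█
█·████·
1) █·█··█·
█······
·····██
·█·····
··███··
·······
···███·
2) ·█·█·█·
██···█·
█·····█
··████·
··██···
··█··█·
···████
3) ·█·█···
·██·██·
█·██···
·██·███
·█···█·
··█··██
···█··█
4) ██·█·█·
█···█··
█······
····███
·█·█···
█·█·███
█··████
5) ·███···
█···█··
█···█··
█···███
·███···
··█····
·······
6) ·███···
█·█·█··
██·██··
█·█·███
███████
·███···
·█·█···
7) █···█··
█···█··
·······
·······
·······
·····██
█···█··
8) ██·████
·······
·······
·······
·······
·····██
█···█··
9) ██·████
█···███
·······
·······
·······
·····██
·█·█···
10) ·█·█···
·█·█···
·····██
·······
·······
·······
·█·█···
11) ██·██··
█···█··
·······
·······
·······
·······
·······
12) ██·██··
██·██··
·······
·······
·······
·······
·······
13) ██·██··
██·██··
·······
·······
·······
·······
·······

8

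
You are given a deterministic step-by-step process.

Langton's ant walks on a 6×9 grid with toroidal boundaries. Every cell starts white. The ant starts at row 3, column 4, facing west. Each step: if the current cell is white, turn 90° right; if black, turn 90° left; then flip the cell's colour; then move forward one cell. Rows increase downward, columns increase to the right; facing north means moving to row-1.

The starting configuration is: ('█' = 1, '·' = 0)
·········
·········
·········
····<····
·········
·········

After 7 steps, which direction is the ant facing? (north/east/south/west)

north

k=0  ·········
·········
·········
····<····
·········
·········
k=1  ·········
·········
····^····
····█····
·········
·········
k=2  ·········
·········
····█>···
····█····
·········
·········
k=3  ·········
·········
····██···
····█v···
·········
·········
k=4  ·········
·········
····██···
····<█···
·········
·········
k=5  ·········
·········
····██···
·····█···
····v····
·········
k=6  ·········
·········
····██···
·····█···
···<█····
·········
k=7  ·········
·········
····██···
···^·█···
···██····
·········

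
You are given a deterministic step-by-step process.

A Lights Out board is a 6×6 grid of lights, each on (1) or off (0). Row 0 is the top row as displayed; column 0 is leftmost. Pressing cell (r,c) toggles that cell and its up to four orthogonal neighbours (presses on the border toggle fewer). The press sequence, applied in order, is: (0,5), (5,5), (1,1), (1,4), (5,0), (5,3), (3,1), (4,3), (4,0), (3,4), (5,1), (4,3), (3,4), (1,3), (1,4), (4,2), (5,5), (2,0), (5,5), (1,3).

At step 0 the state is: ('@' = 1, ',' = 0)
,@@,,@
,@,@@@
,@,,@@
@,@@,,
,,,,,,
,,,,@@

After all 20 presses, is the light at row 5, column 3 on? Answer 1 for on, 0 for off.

0) ,@@,,@
,@,@@@
,@,,@@
@,@@,,
,,,,,,
,,,,@@
1) ,@@,@,
,@,@@,
,@,,@@
@,@@,,
,,,,,,
,,,,@@
2) ,@@,@,
,@,@@,
,@,,@@
@,@@,,
,,,,,@
,,,,,,
3) ,,@,@,
@,@@@,
,,,,@@
@,@@,,
,,,,,@
,,,,,,
4) ,,@,,,
@,@,,@
,,,,,@
@,@@,,
,,,,,@
,,,,,,
5) ,,@,,,
@,@,,@
,,,,,@
@,@@,,
@,,,,@
@@,,,,
6) ,,@,,,
@,@,,@
,,,,,@
@,@@,,
@,,@,@
@@@@@,
7) ,,@,,,
@,@,,@
,@,,,@
,@,@,,
@@,@,@
@@@@@,
8) ,,@,,,
@,@,,@
,@,,,@
,@,,,,
@@@,@@
@@@,@,
9) ,,@,,,
@,@,,@
,@,,,@
@@,,,,
,,@,@@
,@@,@,
10) ,,@,,,
@,@,,@
,@,,@@
@@,@@@
,,@,,@
,@@,@,
11) ,,@,,,
@,@,,@
,@,,@@
@@,@@@
,@@,,@
@,,,@,
12) ,,@,,,
@,@,,@
,@,,@@
@@,,@@
,@,@@@
@,,@@,
13) ,,@,,,
@,@,,@
,@,,,@
@@,@,,
,@,@,@
@,,@@,
14) ,,@@,,
@,,@@@
,@,@,@
@@,@,,
,@,@,@
@,,@@,
15) ,,@@@,
@,,,,,
,@,@@@
@@,@,,
,@,@,@
@,,@@,
16) ,,@@@,
@,,,,,
,@,@@@
@@@@,,
,,@,,@
@,@@@,
17) ,,@@@,
@,,,,,
,@,@@@
@@@@,,
,,@,,,
@,@@,@
18) ,,@@@,
,,,,,,
@,,@@@
,@@@,,
,,@,,,
@,@@,@
19) ,,@@@,
,,,,,,
@,,@@@
,@@@,,
,,@,,@
@,@@@,
20) ,,@,@,
,,@@@,
@,,,@@
,@@@,,
,,@,,@
@,@@@,

1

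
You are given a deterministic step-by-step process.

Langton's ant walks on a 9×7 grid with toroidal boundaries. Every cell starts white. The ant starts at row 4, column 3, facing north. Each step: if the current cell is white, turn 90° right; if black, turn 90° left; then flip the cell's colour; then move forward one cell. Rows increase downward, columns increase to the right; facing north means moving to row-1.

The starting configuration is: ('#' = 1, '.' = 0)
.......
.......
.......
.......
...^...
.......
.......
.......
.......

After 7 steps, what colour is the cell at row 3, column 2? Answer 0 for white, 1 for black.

k=0  .......
.......
.......
.......
...^...
.......
.......
.......
.......
k=1  .......
.......
.......
.......
...#>..
.......
.......
.......
.......
k=2  .......
.......
.......
.......
...##..
....v..
.......
.......
.......
k=3  .......
.......
.......
.......
...##..
...<#..
.......
.......
.......
k=4  .......
.......
.......
.......
...^#..
...##..
.......
.......
.......
k=5  .......
.......
.......
.......
..<.#..
...##..
.......
.......
.......
k=6  .......
.......
.......
..^....
..#.#..
...##..
.......
.......
.......
k=7  .......
.......
.......
..#>...
..#.#..
...##..
.......
.......
.......

1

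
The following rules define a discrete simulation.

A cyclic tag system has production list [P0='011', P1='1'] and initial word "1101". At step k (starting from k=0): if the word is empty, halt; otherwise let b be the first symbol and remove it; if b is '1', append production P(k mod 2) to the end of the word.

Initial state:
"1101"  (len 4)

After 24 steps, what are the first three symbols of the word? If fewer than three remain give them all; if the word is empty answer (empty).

step 0: "1101"  (len 4)
step 1: "101011"  (len 6)
step 2: "010111"  (len 6)
step 3: "10111"  (len 5)
step 4: "01111"  (len 5)
step 5: "1111"  (len 4)
step 6: "1111"  (len 4)
step 7: "111011"  (len 6)
step 8: "110111"  (len 6)
step 9: "10111011"  (len 8)
step 10: "01110111"  (len 8)
step 11: "1110111"  (len 7)
step 12: "1101111"  (len 7)
step 13: "101111011"  (len 9)
step 14: "011110111"  (len 9)
step 15: "11110111"  (len 8)
step 16: "11101111"  (len 8)
step 17: "1101111011"  (len 10)
step 18: "1011110111"  (len 10)
step 19: "011110111011"  (len 12)
step 20: "11110111011"  (len 11)
step 21: "1110111011011"  (len 13)
step 22: "1101110110111"  (len 13)
step 23: "101110110111011"  (len 15)
step 24: "011101101110111"  (len 15)

011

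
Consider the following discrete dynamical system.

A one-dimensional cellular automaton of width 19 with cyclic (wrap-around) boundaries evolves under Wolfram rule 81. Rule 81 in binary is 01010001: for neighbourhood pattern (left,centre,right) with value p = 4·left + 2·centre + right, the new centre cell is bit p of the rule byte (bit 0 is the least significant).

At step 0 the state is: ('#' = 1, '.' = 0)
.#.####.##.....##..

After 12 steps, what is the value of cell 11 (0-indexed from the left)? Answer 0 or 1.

1

0) .#.####.##.....##..
1) ......#..#####..###
2) #####..#.....##...#
3) ....##..####..###..
4) ###..##....##...###
5) ..##..####..###....
6) #..##....##...#####
7) ##..####..###......
8) .##....##...######.
9) ..####..###......##
10) #....##...######..#
11) ####..###......##..
12) ...##...######..##.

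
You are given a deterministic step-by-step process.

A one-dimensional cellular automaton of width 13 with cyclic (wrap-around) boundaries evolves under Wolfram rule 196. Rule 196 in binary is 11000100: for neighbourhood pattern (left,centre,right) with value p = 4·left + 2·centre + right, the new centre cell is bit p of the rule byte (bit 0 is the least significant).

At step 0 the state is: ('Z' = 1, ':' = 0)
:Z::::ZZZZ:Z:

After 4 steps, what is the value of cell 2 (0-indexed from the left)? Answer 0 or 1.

0

0) :Z::::ZZZZ:Z:
1) :Z:::::ZZZ:Z:
2) :Z::::::ZZ:Z:
3) :Z:::::::Z:Z:
4) :Z:::::::Z:Z:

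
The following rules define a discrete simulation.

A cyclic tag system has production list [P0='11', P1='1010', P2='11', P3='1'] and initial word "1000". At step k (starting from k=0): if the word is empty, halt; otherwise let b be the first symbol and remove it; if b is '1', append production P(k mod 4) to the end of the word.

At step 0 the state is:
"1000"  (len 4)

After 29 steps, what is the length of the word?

24

t=0: "1000"  (len 4)
t=1: "00011"  (len 5)
t=2: "0011"  (len 4)
t=3: "011"  (len 3)
t=4: "11"  (len 2)
t=5: "111"  (len 3)
t=6: "111010"  (len 6)
t=7: "1101011"  (len 7)
t=8: "1010111"  (len 7)
t=9: "01011111"  (len 8)
t=10: "1011111"  (len 7)
t=11: "01111111"  (len 8)
t=12: "1111111"  (len 7)
t=13: "11111111"  (len 8)
t=14: "11111111010"  (len 11)
t=15: "111111101011"  (len 12)
t=16: "111111010111"  (len 12)
t=17: "1111101011111"  (len 13)
t=18: "1111010111111010"  (len 16)
t=19: "11101011111101011"  (len 17)
t=20: "11010111111010111"  (len 17)
t=21: "101011111101011111"  (len 18)
t=22: "010111111010111111010"  (len 21)
t=23: "10111111010111111010"  (len 20)
t=24: "01111110101111110101"  (len 20)
t=25: "1111110101111110101"  (len 19)
t=26: "1111101011111101011010"  (len 22)
t=27: "11110101111110101101011"  (len 23)
t=28: "11101011111101011010111"  (len 23)
t=29: "110101111110101101011111"  (len 24)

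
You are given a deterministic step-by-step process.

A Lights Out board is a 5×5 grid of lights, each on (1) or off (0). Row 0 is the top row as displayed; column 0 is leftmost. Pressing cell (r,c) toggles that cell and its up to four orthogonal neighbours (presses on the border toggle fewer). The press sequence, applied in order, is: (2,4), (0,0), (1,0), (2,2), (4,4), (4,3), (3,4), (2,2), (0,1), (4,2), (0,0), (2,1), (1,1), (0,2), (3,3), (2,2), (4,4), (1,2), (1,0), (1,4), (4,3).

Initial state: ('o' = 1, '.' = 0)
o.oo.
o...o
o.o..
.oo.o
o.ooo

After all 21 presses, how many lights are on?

9

0) o.oo.
o...o
o.o..
.oo.o
o.ooo
1) o.oo.
o....
o.ooo
.oo..
o.ooo
2) .ooo.
.....
o.ooo
.oo..
o.ooo
3) oooo.
oo...
..ooo
.oo..
o.ooo
4) oooo.
ooo..
.o..o
.o...
o.ooo
5) oooo.
ooo..
.o..o
.o..o
o.o..
6) oooo.
ooo..
.o..o
.o.oo
o..oo
7) oooo.
ooo..
.o...
.o...
o..o.
8) oooo.
oo...
..oo.
.oo..
o..o.
9) ...o.
o....
..oo.
.oo..
o..o.
10) ...o.
o....
..oo.
.o...
ooo..
11) oo.o.
.....
..oo.
.o...
ooo..
12) oo.o.
.o...
oo.o.
.....
ooo..
13) o..o.
o.o..
o..o.
.....
ooo..
14) ooo..
o....
o..o.
.....
ooo..
15) ooo..
o....
o....
..ooo
oooo.
16) ooo..
o.o..
oooo.
...oo
oooo.
17) ooo..
o.o..
oooo.
...o.
ooo.o
18) oo...
oo.o.
oo.o.
...o.
ooo.o
19) .o...
...o.
.o.o.
...o.
ooo.o
20) .o..o
....o
.o.oo
...o.
ooo.o
21) .o..o
....o
.o.oo
.....
oo.o.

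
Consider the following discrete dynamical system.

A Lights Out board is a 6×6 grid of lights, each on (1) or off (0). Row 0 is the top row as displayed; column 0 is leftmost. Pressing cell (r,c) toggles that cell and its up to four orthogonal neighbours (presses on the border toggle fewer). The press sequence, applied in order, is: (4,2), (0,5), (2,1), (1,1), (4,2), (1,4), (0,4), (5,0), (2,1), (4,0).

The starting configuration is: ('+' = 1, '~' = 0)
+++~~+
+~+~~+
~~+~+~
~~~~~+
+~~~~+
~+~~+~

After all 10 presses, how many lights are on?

16

0) +++~~+
+~+~~+
~~+~+~
~~~~~+
+~~~~+
~+~~+~
1) +++~~+
+~+~~+
~~+~+~
~~+~~+
++++~+
~++~+~
2) +++~+~
+~+~~~
~~+~+~
~~+~~+
++++~+
~++~+~
3) +++~+~
+++~~~
++~~+~
~++~~+
++++~+
~++~+~
4) +~+~+~
~~~~~~
+~~~+~
~++~~+
++++~+
~++~+~
5) +~+~+~
~~~~~~
+~~~+~
~+~~~+
+~~~~+
~+~~+~
6) +~+~~~
~~~+++
+~~~~~
~+~~~+
+~~~~+
~+~~+~
7) +~++++
~~~+~+
+~~~~~
~+~~~+
+~~~~+
~+~~+~
8) +~++++
~~~+~+
+~~~~~
~+~~~+
~~~~~+
+~~~+~
9) +~++++
~+~+~+
~++~~~
~~~~~+
~~~~~+
+~~~+~
10) +~++++
~+~+~+
~++~~~
+~~~~+
++~~~+
~~~~+~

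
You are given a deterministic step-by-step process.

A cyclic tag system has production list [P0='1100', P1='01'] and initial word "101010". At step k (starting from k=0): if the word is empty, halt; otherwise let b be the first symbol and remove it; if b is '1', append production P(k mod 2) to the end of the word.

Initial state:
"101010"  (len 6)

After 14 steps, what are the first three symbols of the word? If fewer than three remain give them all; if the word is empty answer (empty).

[0] "101010"  (len 6)
[1] "010101100"  (len 9)
[2] "10101100"  (len 8)
[3] "01011001100"  (len 11)
[4] "1011001100"  (len 10)
[5] "0110011001100"  (len 13)
[6] "110011001100"  (len 12)
[7] "100110011001100"  (len 15)
[8] "0011001100110001"  (len 16)
[9] "011001100110001"  (len 15)
[10] "11001100110001"  (len 14)
[11] "10011001100011100"  (len 17)
[12] "001100110001110001"  (len 18)
[13] "01100110001110001"  (len 17)
[14] "1100110001110001"  (len 16)

110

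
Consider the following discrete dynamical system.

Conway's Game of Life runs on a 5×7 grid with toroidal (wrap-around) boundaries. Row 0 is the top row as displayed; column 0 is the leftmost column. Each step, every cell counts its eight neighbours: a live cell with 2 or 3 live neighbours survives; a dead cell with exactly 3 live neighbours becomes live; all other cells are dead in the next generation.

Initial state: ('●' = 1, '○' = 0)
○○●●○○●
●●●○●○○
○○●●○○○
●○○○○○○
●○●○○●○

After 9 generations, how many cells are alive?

gen 0: ○○●●○○●
●●●○●○○
○○●●○○○
●○○○○○○
●○●○○●○
gen 1: ○○○○●●●
●○○○●○○
●○●●○○○
○○●●○○●
●○●●○○○
gen 2: ●●○○●●●
●●○○●○○
●○●○●○●
●○○○●○●
●●●○○○○
gen 3: ○○○●●●○
○○●○●○○
○○○○●○○
○○●○○○○
○○●●●○○
gen 4: ○○○○○●○
○○○○○○○
○○○○○○○
○○●○●○○
○○●○○●○
gen 5: ○○○○○○○
○○○○○○○
○○○○○○○
○○○●○○○
○○○●●●○
gen 6: ○○○○●○○
○○○○○○○
○○○○○○○
○○○●○○○
○○○●●○○
gen 7: ○○○●●○○
○○○○○○○
○○○○○○○
○○○●●○○
○○○●●○○
gen 8: ○○○●●○○
○○○○○○○
○○○○○○○
○○○●●○○
○○●○○●○
gen 9: ○○○●●○○
○○○○○○○
○○○○○○○
○○○●●○○
○○●○○●○

6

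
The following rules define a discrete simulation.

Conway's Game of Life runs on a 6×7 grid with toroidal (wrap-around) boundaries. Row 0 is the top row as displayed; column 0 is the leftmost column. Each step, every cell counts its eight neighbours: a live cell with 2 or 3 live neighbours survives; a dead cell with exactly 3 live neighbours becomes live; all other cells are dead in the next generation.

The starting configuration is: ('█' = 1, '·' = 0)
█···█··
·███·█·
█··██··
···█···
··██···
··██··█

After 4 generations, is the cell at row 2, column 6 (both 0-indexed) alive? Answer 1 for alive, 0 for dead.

0

step 0: █···█··
·███·█·
█··██··
···█···
··██···
··██··█
step 1: █···███
███··██
·█·····
·······
····█··
·██·█··
step 2: ····█··
··█·█··
·██···█
·······
···█···
██··█·█
step 3: ██··█··
·██··█·
·███···
··█····
█······
█··███·
step 4: █······
····█··
···█···
··██···
·█·██·█
█··███·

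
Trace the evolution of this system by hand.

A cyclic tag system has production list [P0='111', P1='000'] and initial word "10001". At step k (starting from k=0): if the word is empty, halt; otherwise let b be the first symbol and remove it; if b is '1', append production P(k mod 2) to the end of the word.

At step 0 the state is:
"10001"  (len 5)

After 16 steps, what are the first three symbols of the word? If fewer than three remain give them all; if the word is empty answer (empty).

step 0: "10001"  (len 5)
step 1: "0001111"  (len 7)
step 2: "001111"  (len 6)
step 3: "01111"  (len 5)
step 4: "1111"  (len 4)
step 5: "111111"  (len 6)
step 6: "11111000"  (len 8)
step 7: "1111000111"  (len 10)
step 8: "111000111000"  (len 12)
step 9: "11000111000111"  (len 14)
step 10: "1000111000111000"  (len 16)
step 11: "000111000111000111"  (len 18)
step 12: "00111000111000111"  (len 17)
step 13: "0111000111000111"  (len 16)
step 14: "111000111000111"  (len 15)
step 15: "11000111000111111"  (len 17)
step 16: "1000111000111111000"  (len 19)

100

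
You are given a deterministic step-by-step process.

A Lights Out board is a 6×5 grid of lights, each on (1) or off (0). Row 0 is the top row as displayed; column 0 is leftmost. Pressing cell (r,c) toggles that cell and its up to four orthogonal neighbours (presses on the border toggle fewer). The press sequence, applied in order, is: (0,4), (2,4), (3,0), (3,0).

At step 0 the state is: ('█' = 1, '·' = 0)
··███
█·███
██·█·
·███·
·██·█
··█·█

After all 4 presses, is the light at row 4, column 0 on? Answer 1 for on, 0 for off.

gen 0: ··███
█·███
██·█·
·███·
·██·█
··█·█
gen 1: ··█··
█·██·
██·█·
·███·
·██·█
··█·█
gen 2: ··█··
█·███
██··█
·████
·██·█
··█·█
gen 3: ··█··
█·███
·█··█
█·███
███·█
··█·█
gen 4: ··█··
█·███
██··█
·████
·██·█
··█·█

0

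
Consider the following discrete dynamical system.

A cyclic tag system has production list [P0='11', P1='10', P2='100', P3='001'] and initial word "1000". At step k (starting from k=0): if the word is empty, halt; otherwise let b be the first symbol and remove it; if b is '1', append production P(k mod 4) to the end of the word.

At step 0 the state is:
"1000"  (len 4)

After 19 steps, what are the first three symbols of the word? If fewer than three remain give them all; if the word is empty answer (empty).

000

[0] "1000"  (len 4)
[1] "00011"  (len 5)
[2] "0011"  (len 4)
[3] "011"  (len 3)
[4] "11"  (len 2)
[5] "111"  (len 3)
[6] "1110"  (len 4)
[7] "110100"  (len 6)
[8] "10100001"  (len 8)
[9] "010000111"  (len 9)
[10] "10000111"  (len 8)
[11] "0000111100"  (len 10)
[12] "000111100"  (len 9)
[13] "00111100"  (len 8)
[14] "0111100"  (len 7)
[15] "111100"  (len 6)
[16] "11100001"  (len 8)
[17] "110000111"  (len 9)
[18] "1000011110"  (len 10)
[19] "000011110100"  (len 12)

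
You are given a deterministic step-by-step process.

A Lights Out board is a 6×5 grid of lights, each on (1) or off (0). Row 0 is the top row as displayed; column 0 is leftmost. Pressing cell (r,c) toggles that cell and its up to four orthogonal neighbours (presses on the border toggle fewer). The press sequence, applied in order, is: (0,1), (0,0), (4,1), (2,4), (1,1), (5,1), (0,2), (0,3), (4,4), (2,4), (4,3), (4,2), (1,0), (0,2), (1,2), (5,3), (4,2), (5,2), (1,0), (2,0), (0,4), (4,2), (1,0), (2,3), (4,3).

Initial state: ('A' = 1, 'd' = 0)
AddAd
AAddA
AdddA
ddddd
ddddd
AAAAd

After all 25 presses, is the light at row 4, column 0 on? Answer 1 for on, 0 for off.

0) AddAd
AAddA
AdddA
ddddd
ddddd
AAAAd
1) dAAAd
AdddA
AdddA
ddddd
ddddd
AAAAd
2) AdAAd
ddddA
AdddA
ddddd
ddddd
AAAAd
3) AdAAd
ddddA
AdddA
dAddd
AAAdd
AdAAd
4) AdAAd
ddddd
AddAd
dAddA
AAAdd
AdAAd
5) AAAAd
AAAdd
AAdAd
dAddA
AAAdd
AdAAd
6) AAAAd
AAAdd
AAdAd
dAddA
AdAdd
dAdAd
7) Adddd
AAddd
AAdAd
dAddA
AdAdd
dAdAd
8) AdAAA
AAdAd
AAdAd
dAddA
AdAdd
dAdAd
9) AdAAA
AAdAd
AAdAd
dAddd
AdAAA
dAdAA
10) AdAAA
AAdAA
AAddA
dAddA
AdAAA
dAdAA
11) AdAAA
AAdAA
AAddA
dAdAA
Adddd
dAddA
12) AdAAA
AAdAA
AAddA
dAAAA
AAAAd
dAAdA
13) ddAAA
dddAA
dAddA
dAAAA
AAAAd
dAAdA
14) dAddA
ddAAA
dAddA
dAAAA
AAAAd
dAAdA
15) dAAdA
dAddA
dAAdA
dAAAA
AAAAd
dAAdA
16) dAAdA
dAddA
dAAdA
dAAAA
AAAdd
dAdAd
17) dAAdA
dAddA
dAAdA
dAdAA
AddAd
dAAAd
18) dAAdA
dAddA
dAAdA
dAdAA
AdAAd
ddddd
19) AAAdA
AdddA
AAAdA
dAdAA
AdAAd
ddddd
20) AAAdA
ddddA
ddAdA
AAdAA
AdAAd
ddddd
21) AAAAd
ddddd
ddAdA
AAdAA
AdAAd
ddddd
22) AAAAd
ddddd
ddAdA
AAAAA
AAddd
ddAdd
23) dAAAd
AAddd
AdAdA
AAAAA
AAddd
ddAdd
24) dAAAd
AAdAd
AddAd
AAAdA
AAddd
ddAdd
25) dAAAd
AAdAd
AddAd
AAAAA
AAAAA
ddAAd

1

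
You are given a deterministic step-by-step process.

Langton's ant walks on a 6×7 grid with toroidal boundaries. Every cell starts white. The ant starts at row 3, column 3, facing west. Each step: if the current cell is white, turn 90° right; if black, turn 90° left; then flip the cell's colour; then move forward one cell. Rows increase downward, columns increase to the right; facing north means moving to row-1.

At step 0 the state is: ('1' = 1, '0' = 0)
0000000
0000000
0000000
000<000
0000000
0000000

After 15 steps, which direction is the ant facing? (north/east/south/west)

0) 0000000
0000000
0000000
000<000
0000000
0000000
1) 0000000
0000000
000^000
0001000
0000000
0000000
2) 0000000
0000000
0001>00
0001000
0000000
0000000
3) 0000000
0000000
0001100
0001v00
0000000
0000000
4) 0000000
0000000
0001100
000<100
0000000
0000000
5) 0000000
0000000
0001100
0000100
000v000
0000000
6) 0000000
0000000
0001100
0000100
00<1000
0000000
7) 0000000
0000000
0001100
00^0100
0011000
0000000
8) 0000000
0000000
0001100
001>100
0011000
0000000
9) 0000000
0000000
0001100
0011100
001v000
0000000
10) 0000000
0000000
0001100
0011100
0010>00
0000000
11) 0000000
0000000
0001100
0011100
0010100
0000v00
12) 0000000
0000000
0001100
0011100
0010100
000<100
13) 0000000
0000000
0001100
0011100
001^100
0001100
14) 0000000
0000000
0001100
0011100
0011>00
0001100
15) 0000000
0000000
0001100
0011^00
0011000
0001100

north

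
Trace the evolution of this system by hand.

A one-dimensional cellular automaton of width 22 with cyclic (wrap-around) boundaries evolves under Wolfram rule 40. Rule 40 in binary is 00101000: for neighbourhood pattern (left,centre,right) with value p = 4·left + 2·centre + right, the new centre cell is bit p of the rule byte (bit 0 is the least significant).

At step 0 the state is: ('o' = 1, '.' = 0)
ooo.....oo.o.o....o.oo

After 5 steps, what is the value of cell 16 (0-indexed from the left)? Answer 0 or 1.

0

k=0  ooo.....oo.o.o....o.oo
k=1  ........o.o.o......oo.
k=2  .........o.o.......o..
k=3  ..........o...........
k=4  ......................
k=5  ......................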